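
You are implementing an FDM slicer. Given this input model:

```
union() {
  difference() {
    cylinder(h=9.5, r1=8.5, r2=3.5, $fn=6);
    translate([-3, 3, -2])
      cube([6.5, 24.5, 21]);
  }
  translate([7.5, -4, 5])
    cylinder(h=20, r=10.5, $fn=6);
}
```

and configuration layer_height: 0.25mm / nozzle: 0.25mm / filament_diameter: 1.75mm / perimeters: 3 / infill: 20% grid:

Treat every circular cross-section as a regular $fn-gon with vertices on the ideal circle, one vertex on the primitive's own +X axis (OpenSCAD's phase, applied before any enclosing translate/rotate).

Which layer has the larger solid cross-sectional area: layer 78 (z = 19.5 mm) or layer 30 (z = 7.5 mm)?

Layer 78 (z = 19.5): the cone is absent (z outside [0, 9.5]); the cube at (-3, 3) is absent (z outside [-2, 19]); After the difference (first − rest): the first operand is absent here, so nothing remains; the r=10.5 cylinder at (7.5, -4) gives a regular 6-gon of circumradius 10.5 (constant along its height) (area = (6/2)·10.500²·sin(360°/6) = 286.44 mm²); Taking the union: only the r=10.5 cylinder at (7.5, -4) is present, so the union is just that shape — area = 286.44 mm². So its area = 286.44 mm². Layer 30 (z = 7.5): the cone (r1=8.5→r2=3.5) has section circumradius 4.553 here — a regular 6-gon (area = (6/2)·4.553²·sin(360°/6) = 53.85 mm²); the cube at (-3, 3) is present — its section is the full 6.5×24.5 rectangle (area 159.25 mm²); After the difference (first − rest): starting from the cone (53.85 mm²), the 6.5×24.5 cube at (-3, 3) partially overlaps it — only the 4.80 mm² overlap (of its 159.25 mm²) is removed, clipping the outline — area = 49.04 mm²; the cylinder at (7.5, -4): section is a regular 6-gon, circumradius r=10.5 (area = (6/2)·10.500²·sin(360°/6) = 286.44 mm²); Combining (union): the regions partially overlap — summed areas 335.48 mm² minus the doubly-counted overlap 31.00 mm² gives 304.48 mm² — area = 304.48 mm². So its area = 304.48 mm². Layer 30 is larger (304.48 vs 286.44 mm²).

layer 30 (z = 7.5 mm)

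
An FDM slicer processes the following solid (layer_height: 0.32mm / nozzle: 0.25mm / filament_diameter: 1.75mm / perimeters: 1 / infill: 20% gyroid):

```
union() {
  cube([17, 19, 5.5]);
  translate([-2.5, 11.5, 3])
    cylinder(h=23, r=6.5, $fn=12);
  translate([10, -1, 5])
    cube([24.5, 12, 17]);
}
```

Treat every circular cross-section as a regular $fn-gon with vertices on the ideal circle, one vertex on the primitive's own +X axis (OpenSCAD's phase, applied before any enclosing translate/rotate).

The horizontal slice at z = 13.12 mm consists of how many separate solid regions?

2

At z = 13.12 mm: the cube is not intersected at this z (z outside [0, 5.5]); the r=6.5 cylinder at (-2.5, 11.5) contributes a regular 12-gon of circumradius 6.5; the 24.5×12 cube at (10, -1) contributes its full rectangle; Combining (union): the 2 present regions are separate (no shared area or edge), so areas and boundary lengths simply add and each stays a separate island — 2 connected regions. The result has 2 disconnected regions.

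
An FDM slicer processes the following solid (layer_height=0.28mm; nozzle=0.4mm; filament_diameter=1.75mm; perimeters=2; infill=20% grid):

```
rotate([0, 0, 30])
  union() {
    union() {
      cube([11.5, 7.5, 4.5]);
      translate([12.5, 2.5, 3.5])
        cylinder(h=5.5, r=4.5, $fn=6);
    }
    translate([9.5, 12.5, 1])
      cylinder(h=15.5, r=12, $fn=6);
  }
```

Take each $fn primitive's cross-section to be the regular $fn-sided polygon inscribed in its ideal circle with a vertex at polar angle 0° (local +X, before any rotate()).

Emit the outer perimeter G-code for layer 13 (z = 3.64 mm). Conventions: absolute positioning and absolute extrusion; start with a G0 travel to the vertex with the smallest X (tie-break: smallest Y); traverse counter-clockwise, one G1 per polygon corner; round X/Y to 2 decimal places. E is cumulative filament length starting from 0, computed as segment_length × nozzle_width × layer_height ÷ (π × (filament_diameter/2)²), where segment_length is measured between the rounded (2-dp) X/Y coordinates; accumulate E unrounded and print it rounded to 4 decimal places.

G0 X-8.42 Y9.58 Z3.64
G1 X-3.42 Y6.69 E0.2689
G1 X-3.75 Y6.50 E0.2866
G1 X0.00 Y0.00 E0.6361
G1 X8.18 Y4.72 E1.0758
G1 X9.58 Y3.92 E1.1509
G1 X13.47 Y6.17 E1.3602
G1 X13.47 Y10.67 E1.5697
G1 X12.37 Y11.30 E1.6287
G1 X12.37 Y21.58 E2.1074
G1 X1.98 Y27.58 E2.6661
G1 X-8.42 Y21.58 E3.2252
G1 X-8.42 Y9.58 E3.7839

At z = 3.64 mm: the cube (footprint 11.5×7.5) is included at this height; the r=4.5 cylinder at (12.5, 2.5) gives a regular 6-gon of circumradius 4.5 (constant along its height); Combining (union): the regions partially overlap (shared area 16.20 mm²), so overlapping operands fuse into one piece — 1 connected region; the r=12 cylinder at (9.5, 12.5) gives a regular 6-gon of circumradius 12 (constant along its height); Merging all regions: the regions partially overlap (shared area 69.49 mm²), so overlapping operands fuse into one piece — 1 connected region; (rotated 30° about Z; rotation is an isometry so areas/perimeters/island counts are preserved). The outline is a single polygon with 12 vertices. Extrusion per mm of travel: 0.4 × 0.28 / (π × 0.875²) = 0.046564. Accumulating E over each segment gives final E = 3.7839.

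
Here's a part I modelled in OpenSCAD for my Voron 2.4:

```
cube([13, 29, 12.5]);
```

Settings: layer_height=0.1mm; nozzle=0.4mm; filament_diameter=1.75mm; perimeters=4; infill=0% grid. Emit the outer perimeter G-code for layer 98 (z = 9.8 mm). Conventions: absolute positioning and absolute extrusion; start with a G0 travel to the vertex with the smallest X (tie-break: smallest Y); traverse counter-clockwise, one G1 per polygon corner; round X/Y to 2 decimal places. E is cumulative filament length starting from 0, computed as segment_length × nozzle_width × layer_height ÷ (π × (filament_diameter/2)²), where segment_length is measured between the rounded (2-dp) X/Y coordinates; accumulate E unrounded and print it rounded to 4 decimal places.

G0 X0.00 Y0.00 Z9.80
G1 X13.00 Y0.00 E0.2162
G1 X13.00 Y29.00 E0.6985
G1 X0.00 Y29.00 E0.9147
G1 X0.00 Y0.00 E1.3969

At z = 9.8 mm: the 13×29 cube contributes its full rectangle. The outline is a single polygon with 4 vertices. Extrusion per mm of travel: 0.4 × 0.1 / (π × 0.875²) = 0.016630. Accumulating E over each segment gives final E = 1.3969.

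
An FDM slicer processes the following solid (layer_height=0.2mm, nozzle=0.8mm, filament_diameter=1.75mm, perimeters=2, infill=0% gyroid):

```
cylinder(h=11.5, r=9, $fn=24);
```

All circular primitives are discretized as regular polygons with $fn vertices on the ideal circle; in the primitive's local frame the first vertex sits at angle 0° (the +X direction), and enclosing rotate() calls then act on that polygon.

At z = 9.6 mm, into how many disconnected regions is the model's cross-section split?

1

At z = 9.6 mm: the r=9 cylinder gives a regular 24-gon of circumradius 9 (constant along its height). The result has 1 disconnected region.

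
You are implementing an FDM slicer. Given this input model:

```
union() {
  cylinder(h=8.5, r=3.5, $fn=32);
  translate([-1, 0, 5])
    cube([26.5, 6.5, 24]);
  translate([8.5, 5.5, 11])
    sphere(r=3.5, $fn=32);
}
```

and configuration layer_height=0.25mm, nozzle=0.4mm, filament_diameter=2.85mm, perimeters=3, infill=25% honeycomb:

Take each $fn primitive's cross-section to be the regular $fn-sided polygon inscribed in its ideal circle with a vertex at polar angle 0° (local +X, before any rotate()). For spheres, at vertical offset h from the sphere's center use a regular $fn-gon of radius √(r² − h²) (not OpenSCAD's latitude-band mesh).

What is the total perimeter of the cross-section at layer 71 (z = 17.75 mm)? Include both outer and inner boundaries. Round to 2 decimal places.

At z = 17.75 mm: the cylinder is absent (z outside [0, 8.5]); the cube at (-1, 0) is present — its section is the full 26.5×6.5 rectangle (perimeter 66.00 mm); the sphere at (8.5, 5.5) does not reach this height (|z−center|=6.750 > r=3.5); Merging all regions: only the 26.5×6.5 cube at (-1, 0) is present, so the union is just that shape — boundary = 66.00 mm. Overall, the cross-section is a single solid region. Total boundary length (outer) = 66.00 mm.

66.00 mm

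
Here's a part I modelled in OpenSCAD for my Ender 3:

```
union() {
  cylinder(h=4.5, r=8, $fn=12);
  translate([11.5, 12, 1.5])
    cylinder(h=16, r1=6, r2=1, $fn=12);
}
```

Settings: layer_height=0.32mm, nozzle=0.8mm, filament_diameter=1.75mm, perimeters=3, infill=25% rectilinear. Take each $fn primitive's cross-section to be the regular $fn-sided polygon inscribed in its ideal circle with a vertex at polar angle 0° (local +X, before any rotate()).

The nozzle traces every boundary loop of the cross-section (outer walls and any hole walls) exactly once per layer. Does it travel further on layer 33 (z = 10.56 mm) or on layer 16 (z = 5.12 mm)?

layer 16 (z = 5.12 mm)

Layer 33 (z = 10.56): the cylinder is absent (z outside [0, 4.5]); the cone at (11.5, 12): at t=0.566 of its height the radius interpolates to r₁+(r₂−r₁)t = 3.169, giving a regular 12-gon of that circumradius (perimeter = 2·12·3.169·sin(180°/12) = 19.68 mm); Taking the union: only the cone at (11.5, 12) is present, so the union is just that shape — boundary = 19.68 mm. So its perimeter = 19.68 mm. Layer 16 (z = 5.12): the cylinder is not intersected at this z (z outside [0, 4.5]); the cone at (11.5, 12): at t=0.226 of its height the radius interpolates to r₁+(r₂−r₁)t = 4.869, giving a regular 12-gon of that circumradius (perimeter = 2·12·4.869·sin(180°/12) = 30.24 mm); Merging all regions: only the cone at (11.5, 12) is present, so the union is just that shape — boundary = 30.24 mm. So its perimeter = 30.24 mm. Layer 16 is larger (30.24 vs 19.68 mm).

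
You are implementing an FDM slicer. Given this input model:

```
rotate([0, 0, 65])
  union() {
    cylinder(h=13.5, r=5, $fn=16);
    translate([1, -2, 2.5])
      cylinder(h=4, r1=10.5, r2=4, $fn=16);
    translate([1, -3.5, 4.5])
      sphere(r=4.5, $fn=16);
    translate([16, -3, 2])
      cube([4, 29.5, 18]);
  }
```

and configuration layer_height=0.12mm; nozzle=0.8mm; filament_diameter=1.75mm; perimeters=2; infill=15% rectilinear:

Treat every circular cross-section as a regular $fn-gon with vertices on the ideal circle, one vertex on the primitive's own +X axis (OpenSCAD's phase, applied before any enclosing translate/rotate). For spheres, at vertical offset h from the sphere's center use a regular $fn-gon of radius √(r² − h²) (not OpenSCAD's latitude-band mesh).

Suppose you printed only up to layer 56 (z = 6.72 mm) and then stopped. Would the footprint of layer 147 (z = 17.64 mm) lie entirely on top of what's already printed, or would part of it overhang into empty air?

entirely on top

Compare the two slices. At z = 6.72: the r=5 cylinder gives a regular 16-gon of circumradius 5 (constant along its height) (area = (16/2)·5.000²·sin(360°/16) = 76.54 mm²); the cone at (1, -2) does not reach this height (z outside [2.5, 6.5]); the r=4.5 sphere at (1, -3.5) slices to a regular 16-gon of circumradius 3.914 (√(r²−h²) with h=2.22 from center) (area = (16/2)·3.914²·sin(360°/16) = 46.91 mm²); the cube at (16, -3) is present — its section is the full 4×29.5 rectangle (area 118.00 mm²); Combining (union): the regions partially overlap — summed areas 241.44 mm² minus the doubly-counted overlap 29.11 mm² gives 212.34 mm² — area = 212.34 mm²; (rotated 65° about Z; rotation is an isometry so areas/perimeters/island counts are preserved). At z = 17.64: the cylinder is absent (z outside [0, 13.5]); the cone at (1, -2) does not reach this height (z outside [2.5, 6.5]); the sphere at (1, -3.5) does not reach this height (|z−center|=13.140 > r=4.5); the cube at (16, -3) is present — its section is the full 4×29.5 rectangle (area 118.00 mm²); Combining (union): only the 4×29.5 cube at (16, -3) is present, so the union is just that shape — area = 118.00 mm²; (rotated 65° about Z; rotation is an isometry so areas/perimeters/island counts are preserved). Checking containment: the cross-section at z = 17.64 is a subset of the cross-section at z = 6.72.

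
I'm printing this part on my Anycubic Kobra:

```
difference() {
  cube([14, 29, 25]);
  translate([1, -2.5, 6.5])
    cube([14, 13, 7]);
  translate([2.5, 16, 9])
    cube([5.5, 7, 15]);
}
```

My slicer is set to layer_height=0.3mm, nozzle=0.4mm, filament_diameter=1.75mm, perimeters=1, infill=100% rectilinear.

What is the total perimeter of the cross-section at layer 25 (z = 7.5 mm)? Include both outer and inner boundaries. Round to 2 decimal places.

At z = 7.5 mm: the cube (footprint 14×29) is included at this height (perimeter 86.00 mm); the cube at (1, -2.5) is present — its section is the full 14×13 rectangle (perimeter 54.00 mm); the cube at (2.5, 16) is not intersected at this z (z outside [9, 24]); Taking the first minus the rest: starting from the 14×29 cube, the 14×13 cube at (1, -2.5) partially overlaps it — only the 136.50 mm² overlap (of its 182.00 mm²) is removed, clipping the outline — boundary = 86.00 mm. Overall, the cross-section is a single solid region. Total boundary length (outer) = 86.00 mm.

86.00 mm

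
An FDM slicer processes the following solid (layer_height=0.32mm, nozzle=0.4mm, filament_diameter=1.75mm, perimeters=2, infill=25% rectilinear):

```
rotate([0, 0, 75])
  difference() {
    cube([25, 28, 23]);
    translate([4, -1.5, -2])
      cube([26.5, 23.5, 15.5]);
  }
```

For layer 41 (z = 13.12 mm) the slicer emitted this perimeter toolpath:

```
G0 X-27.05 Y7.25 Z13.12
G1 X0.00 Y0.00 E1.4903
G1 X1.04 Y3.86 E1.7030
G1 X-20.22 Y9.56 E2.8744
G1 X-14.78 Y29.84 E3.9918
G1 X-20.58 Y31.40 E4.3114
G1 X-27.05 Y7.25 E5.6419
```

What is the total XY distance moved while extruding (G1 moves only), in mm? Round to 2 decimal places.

Sum the Euclidean lengths of each G1 segment: total = 106.02 mm.

106.02 mm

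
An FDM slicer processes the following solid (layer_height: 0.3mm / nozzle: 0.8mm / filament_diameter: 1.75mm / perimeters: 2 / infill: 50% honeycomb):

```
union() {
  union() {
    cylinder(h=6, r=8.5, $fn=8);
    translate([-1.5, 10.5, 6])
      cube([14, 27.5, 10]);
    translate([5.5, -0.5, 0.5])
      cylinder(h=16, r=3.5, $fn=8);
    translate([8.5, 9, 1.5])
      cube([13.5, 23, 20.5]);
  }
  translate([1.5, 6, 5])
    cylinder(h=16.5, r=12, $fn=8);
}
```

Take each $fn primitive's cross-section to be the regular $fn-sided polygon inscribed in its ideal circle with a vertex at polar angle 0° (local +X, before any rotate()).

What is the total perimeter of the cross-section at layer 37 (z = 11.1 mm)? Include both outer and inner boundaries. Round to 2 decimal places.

At z = 11.1 mm: the cylinder is not intersected at this z (z outside [0, 6]); the cube at (-1.5, 10.5) is present — its section is the full 14×27.5 rectangle (perimeter 83.00 mm); the r=3.5 cylinder at (5.5, -0.5) gives a regular 8-gon of circumradius 3.5 (constant along its height) (perimeter = 2·8·3.500·sin(180°/8) = 21.43 mm); the 13.5×23 cube at (8.5, 9) contributes its full rectangle (perimeter 73.00 mm); Combining (union): the regions partially overlap (shared area 86.00 mm²), so the edge portions inside another operand are dropped and the merged outline is re-measured after clipping — boundary = 126.43 mm; the r=12 cylinder at (1.5, 6) gives a regular 8-gon of circumradius 12 (constant along its height) (perimeter = 2·8·12.000·sin(180°/8) = 73.48 mm); Combining (union): the regions partially overlap (shared area 112.47 mm²), so the edge portions inside another operand are dropped and the merged outline is re-measured after clipping — boundary = 138.59 mm. Overall, the cross-section is a single solid region. Total boundary length (outer) = 138.59 mm.

138.59 mm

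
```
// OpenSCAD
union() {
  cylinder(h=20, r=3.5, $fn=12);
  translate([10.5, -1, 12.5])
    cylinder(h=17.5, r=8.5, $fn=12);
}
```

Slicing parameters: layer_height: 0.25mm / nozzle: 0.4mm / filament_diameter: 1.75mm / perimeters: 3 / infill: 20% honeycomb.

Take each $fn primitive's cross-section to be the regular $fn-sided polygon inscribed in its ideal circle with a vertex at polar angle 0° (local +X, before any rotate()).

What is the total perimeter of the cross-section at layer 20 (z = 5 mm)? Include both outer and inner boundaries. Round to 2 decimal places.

21.74 mm

At z = 5 mm: the cylinder: section is a regular 12-gon, circumradius r=3.5 (perimeter = 2·12·3.500·sin(180°/12) = 21.74 mm); the cylinder at (10.5, -1) is absent (z outside [12.5, 30]); Taking the union: only the r=3.5 cylinder is present, so the union is just that shape — boundary = 21.74 mm. Overall, the cross-section is a single solid region. Total boundary length (outer) = 21.74 mm.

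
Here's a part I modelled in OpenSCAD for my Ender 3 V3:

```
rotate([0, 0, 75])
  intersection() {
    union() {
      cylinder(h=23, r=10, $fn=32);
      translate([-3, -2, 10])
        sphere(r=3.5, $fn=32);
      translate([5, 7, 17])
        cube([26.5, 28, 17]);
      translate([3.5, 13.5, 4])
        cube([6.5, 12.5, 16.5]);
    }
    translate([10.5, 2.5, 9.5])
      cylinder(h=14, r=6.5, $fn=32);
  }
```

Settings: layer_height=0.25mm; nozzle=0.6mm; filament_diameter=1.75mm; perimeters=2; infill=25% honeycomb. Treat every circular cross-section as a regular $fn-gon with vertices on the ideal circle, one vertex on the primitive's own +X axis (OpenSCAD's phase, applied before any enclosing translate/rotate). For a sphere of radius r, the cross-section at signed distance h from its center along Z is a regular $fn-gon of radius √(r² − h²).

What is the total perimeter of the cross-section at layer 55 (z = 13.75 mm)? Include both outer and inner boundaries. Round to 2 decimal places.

At z = 13.75 mm: the r=10 cylinder contributes a regular 32-gon of circumradius 10 (perimeter = 2·32·10.000·sin(180°/32) = 62.73 mm); the sphere at (-3, -2) is not intersected at this z (|z−center|=3.750 > r=3.5); the cube at (5, 7) is not intersected at this z (z outside [17, 34]); the 6.5×12.5 cube at (3.5, 13.5) contributes its full rectangle (perimeter 38.00 mm); Taking the union: the 2 present regions are separate (no shared area or edge), so areas and boundary lengths simply add and each stays a separate island — boundary = 100.73 mm; the r=6.5 cylinder at (10.5, 2.5) gives a regular 32-gon of circumradius 6.5 (constant along its height) (perimeter = 2·32·6.500·sin(180°/32) = 40.78 mm); Keeping only the common overlap: the r=6.5 cylinder at (10.5, 2.5) partially overlaps the result so far; clipping to the common part keeps 46.83 mm² — boundary = 27.32 mm; (rotated 75° about Z; rotation is an isometry so areas/perimeters/island counts are preserved). Overall, the cross-section is a single solid region. Total boundary length (outer) = 27.32 mm.

27.32 mm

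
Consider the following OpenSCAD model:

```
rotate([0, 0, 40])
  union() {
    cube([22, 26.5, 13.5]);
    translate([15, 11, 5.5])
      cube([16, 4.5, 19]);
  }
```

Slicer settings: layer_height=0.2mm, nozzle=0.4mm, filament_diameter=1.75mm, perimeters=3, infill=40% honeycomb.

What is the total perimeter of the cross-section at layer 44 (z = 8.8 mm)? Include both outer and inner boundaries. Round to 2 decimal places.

At z = 8.8 mm: the cube (footprint 22×26.5) is included at this height (perimeter 97.00 mm); the cube at (15, 11) (footprint 16×4.5) is included at this height (perimeter 41.00 mm); Taking the union: the regions partially overlap (shared area 31.50 mm²), so the edge portions inside another operand are dropped and the merged outline is re-measured after clipping — boundary = 115.00 mm; (rotated 40° about Z; rotation is an isometry so areas/perimeters/island counts are preserved). Overall, the cross-section is a single solid region. Total boundary length (outer) = 115.00 mm.

115.00 mm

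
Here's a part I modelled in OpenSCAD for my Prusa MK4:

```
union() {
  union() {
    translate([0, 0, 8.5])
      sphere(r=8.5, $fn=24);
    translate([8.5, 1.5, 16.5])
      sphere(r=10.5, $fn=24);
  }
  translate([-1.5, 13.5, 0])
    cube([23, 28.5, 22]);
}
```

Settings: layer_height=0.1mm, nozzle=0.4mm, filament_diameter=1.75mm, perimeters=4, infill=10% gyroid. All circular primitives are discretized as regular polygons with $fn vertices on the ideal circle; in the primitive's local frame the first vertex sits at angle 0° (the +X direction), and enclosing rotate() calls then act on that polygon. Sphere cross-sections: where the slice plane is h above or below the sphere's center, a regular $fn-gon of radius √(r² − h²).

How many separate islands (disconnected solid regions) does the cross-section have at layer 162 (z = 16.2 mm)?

2

At z = 16.2 mm: the r=8.5 sphere slices to a regular 24-gon of circumradius 3.600 (√(r²−h²) with h=7.7 from center); the r=10.5 sphere at (8.5, 1.5) contributes a regular 24-gon of circumradius √(10.5²−0.3²) = 10.496; Merging all regions: the regions partially overlap (shared area 31.36 mm²), so overlapping operands fuse into one piece — 1 connected region; the cube at (-1.5, 13.5) is present — its section is the full 23×28.5 rectangle; Taking the union: the 2 present regions are separate (no shared area or edge), so areas and boundary lengths simply add and each stays a separate island — 2 connected regions. Overall, the cross-section has 2 separate islands. Island count = 2.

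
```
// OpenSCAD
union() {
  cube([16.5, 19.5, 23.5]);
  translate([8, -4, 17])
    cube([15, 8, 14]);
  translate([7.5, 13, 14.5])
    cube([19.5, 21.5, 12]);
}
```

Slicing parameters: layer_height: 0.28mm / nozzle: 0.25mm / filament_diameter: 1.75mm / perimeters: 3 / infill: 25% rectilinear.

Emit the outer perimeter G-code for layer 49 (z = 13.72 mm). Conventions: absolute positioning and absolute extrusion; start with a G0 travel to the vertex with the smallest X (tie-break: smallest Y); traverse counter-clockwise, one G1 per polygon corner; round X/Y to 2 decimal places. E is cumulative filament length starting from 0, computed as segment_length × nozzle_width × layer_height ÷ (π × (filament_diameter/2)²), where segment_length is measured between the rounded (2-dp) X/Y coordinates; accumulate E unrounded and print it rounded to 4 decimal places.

G0 X0.00 Y0.00 Z13.72
G1 X16.50 Y0.00 E0.4802
G1 X16.50 Y19.50 E1.0477
G1 X0.00 Y19.50 E1.5279
G1 X0.00 Y0.00 E2.0954

At z = 13.72 mm: the cube (footprint 16.5×19.5) is included at this height; the cube at (8, -4) is not intersected at this z (z outside [17, 31]); the cube at (7.5, 13) is not intersected at this z (z outside [14.5, 26.5]); Merging all regions: only the 16.5×19.5 cube is present, so the union is just that shape — 1 connected region. The outline is a single polygon with 4 vertices. Extrusion per mm of travel: 0.25 × 0.28 / (π × 0.875²) = 0.029103. Accumulating E over each segment gives final E = 2.0954.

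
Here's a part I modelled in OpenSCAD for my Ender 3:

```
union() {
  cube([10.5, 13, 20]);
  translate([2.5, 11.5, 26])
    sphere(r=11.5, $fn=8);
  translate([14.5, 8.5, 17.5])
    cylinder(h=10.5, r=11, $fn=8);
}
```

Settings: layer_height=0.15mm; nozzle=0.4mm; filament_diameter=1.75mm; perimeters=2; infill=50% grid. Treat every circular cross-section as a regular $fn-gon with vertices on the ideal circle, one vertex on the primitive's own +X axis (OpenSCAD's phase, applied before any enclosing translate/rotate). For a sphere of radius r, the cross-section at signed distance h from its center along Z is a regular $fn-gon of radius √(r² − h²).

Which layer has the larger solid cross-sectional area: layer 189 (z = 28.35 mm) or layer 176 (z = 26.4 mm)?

layer 176 (z = 26.4 mm)

Layer 189 (z = 28.35): the cube does not reach this height (z outside [0, 20]); the sphere at (2.5, 11.5): section is a regular 8-gon, circumradius = √(r²−h²) = √(11.5²−2.35²) = 11.257 (area = (8/2)·11.257²·sin(360°/8) = 358.44 mm²); the cylinder at (14.5, 8.5) is absent (z outside [17.5, 28]); Merging all regions: only the r=11.5 sphere at (2.5, 11.5) is present, so the union is just that shape — area = 358.44 mm². So its area = 358.44 mm². Layer 176 (z = 26.4): the cube is absent (z outside [0, 20]); the sphere at (2.5, 11.5): section is a regular 8-gon, circumradius = √(r²−h²) = √(11.5²−0.4²) = 11.493 (area = (8/2)·11.493²·sin(360°/8) = 373.61 mm²); the r=11 cylinder at (14.5, 8.5) gives a regular 8-gon of circumradius 11 (constant along its height) (area = (8/2)·11.000²·sin(360°/8) = 342.24 mm²); Combining (union): the regions partially overlap — summed areas 715.85 mm² minus the doubly-counted overlap 108.41 mm² gives 607.44 mm² — area = 607.44 mm². So its area = 607.44 mm². Layer 176 is larger (607.44 vs 358.44 mm²).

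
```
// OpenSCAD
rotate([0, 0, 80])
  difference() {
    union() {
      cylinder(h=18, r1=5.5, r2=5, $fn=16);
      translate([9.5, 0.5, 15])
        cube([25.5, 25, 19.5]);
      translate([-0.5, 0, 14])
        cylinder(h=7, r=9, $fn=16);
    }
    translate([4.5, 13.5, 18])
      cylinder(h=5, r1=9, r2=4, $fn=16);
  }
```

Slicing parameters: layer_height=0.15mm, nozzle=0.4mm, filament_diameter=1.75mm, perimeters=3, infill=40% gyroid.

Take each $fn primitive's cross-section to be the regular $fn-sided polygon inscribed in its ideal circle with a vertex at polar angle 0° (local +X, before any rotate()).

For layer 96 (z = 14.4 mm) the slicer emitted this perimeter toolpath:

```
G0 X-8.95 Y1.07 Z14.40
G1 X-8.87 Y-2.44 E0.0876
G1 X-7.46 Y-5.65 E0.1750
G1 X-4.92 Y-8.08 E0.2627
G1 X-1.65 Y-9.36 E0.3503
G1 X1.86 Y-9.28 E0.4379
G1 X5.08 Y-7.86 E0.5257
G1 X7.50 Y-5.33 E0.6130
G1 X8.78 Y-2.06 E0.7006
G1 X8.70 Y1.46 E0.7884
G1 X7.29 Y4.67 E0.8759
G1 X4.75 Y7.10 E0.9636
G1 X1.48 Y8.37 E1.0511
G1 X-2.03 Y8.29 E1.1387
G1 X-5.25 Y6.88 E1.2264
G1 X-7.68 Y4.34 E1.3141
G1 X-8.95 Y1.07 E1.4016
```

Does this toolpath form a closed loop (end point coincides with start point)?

Start point (G0): (-8.95, 1.07). End point (last G1): the path returns to the start — closed.

yes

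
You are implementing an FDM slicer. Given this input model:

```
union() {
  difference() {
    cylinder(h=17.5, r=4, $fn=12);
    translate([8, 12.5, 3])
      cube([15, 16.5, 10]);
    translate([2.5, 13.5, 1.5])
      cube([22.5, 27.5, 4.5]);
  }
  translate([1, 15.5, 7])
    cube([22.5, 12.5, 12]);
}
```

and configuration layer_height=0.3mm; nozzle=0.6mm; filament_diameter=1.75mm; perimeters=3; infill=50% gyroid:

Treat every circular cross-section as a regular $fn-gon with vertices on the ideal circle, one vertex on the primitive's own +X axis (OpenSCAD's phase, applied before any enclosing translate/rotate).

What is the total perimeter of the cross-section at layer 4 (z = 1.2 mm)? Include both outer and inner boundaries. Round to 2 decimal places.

At z = 1.2 mm: the r=4 cylinder contributes a regular 12-gon of circumradius 4 (perimeter = 2·12·4.000·sin(180°/12) = 24.85 mm); the cube at (8, 12.5) is not intersected at this z (z outside [3, 13]); the cube at (2.5, 13.5) is absent (z outside [1.5, 6]); After the difference (first − rest): none of the subtracted shapes is present at this height, so the r=4 cylinder is unchanged — boundary = 24.85 mm; the cube at (1, 15.5) is not intersected at this z (z outside [7, 19]); Taking the union: only the result so far is present, so the union is just that shape — boundary = 24.85 mm. Overall, the cross-section is a single solid region. Total boundary length (outer) = 24.85 mm.

24.85 mm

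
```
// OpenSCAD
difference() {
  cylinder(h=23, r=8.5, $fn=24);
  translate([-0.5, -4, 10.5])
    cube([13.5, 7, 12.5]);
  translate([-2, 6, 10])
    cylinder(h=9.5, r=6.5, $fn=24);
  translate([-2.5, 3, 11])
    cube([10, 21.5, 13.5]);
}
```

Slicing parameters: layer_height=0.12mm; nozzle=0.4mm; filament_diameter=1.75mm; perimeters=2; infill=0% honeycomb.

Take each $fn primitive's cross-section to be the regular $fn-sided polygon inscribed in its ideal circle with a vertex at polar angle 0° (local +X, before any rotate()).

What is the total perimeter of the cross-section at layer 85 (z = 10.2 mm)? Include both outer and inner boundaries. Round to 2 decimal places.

At z = 10.2 mm: the cylinder: section is a regular 24-gon, circumradius r=8.5 (perimeter = 2·24·8.500·sin(180°/24) = 53.25 mm); the cube at (-0.5, -4) does not reach this height (z outside [10.5, 23]); the r=6.5 cylinder at (-2, 6) gives a regular 24-gon of circumradius 6.5 (constant along its height) (perimeter = 2·24·6.500·sin(180°/24) = 40.72 mm); the cube at (-2.5, 3) is not intersected at this z (z outside [11, 24.5]); Taking the first minus the rest: starting from the r=8.5 cylinder, the r=6.5 cylinder at (-2, 6) partially overlaps it — only the 81.28 mm² overlap (of its 131.22 mm²) is removed, clipping the outline — boundary = 57.42 mm. Overall, the cross-section is a single solid region. Total boundary length (outer) = 57.42 mm.

57.42 mm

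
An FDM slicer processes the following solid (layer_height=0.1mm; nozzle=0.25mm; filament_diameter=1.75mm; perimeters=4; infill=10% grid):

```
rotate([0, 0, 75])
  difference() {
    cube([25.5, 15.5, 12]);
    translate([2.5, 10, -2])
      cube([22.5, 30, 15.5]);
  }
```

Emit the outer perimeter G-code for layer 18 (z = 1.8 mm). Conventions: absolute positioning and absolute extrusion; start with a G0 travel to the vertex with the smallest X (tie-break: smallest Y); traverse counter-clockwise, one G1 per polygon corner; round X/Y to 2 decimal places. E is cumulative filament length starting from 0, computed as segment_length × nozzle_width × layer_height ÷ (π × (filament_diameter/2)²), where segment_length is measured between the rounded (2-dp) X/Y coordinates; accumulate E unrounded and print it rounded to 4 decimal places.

G0 X-14.97 Y4.01 Z1.80
G1 X0.00 Y0.00 E0.1611
G1 X6.60 Y24.63 E0.4261
G1 X-8.37 Y28.64 E0.5872
G1 X-8.50 Y28.16 E0.5924
G1 X-3.19 Y26.74 E0.6495
G1 X-9.01 Y5.00 E0.8834
G1 X-14.32 Y6.43 E0.9406
G1 X-14.97 Y4.01 E0.9666

At z = 1.8 mm: the 25.5×15.5 cube contributes its full rectangle; the cube at (2.5, 10) is present — its section is the full 22.5×30 rectangle; After the difference (first − rest): starting from the 25.5×15.5 cube, the 22.5×30 cube at (2.5, 10) partially overlaps it — only the 123.75 mm² overlap (of its 675.00 mm²) is removed, clipping the outline — 1 connected region; (rotated 75° about Z; rotation is an isometry so areas/perimeters/island counts are preserved). The outline is a single polygon with 8 vertices. Extrusion per mm of travel: 0.25 × 0.1 / (π × 0.875²) = 0.010394. Accumulating E over each segment gives final E = 0.9666.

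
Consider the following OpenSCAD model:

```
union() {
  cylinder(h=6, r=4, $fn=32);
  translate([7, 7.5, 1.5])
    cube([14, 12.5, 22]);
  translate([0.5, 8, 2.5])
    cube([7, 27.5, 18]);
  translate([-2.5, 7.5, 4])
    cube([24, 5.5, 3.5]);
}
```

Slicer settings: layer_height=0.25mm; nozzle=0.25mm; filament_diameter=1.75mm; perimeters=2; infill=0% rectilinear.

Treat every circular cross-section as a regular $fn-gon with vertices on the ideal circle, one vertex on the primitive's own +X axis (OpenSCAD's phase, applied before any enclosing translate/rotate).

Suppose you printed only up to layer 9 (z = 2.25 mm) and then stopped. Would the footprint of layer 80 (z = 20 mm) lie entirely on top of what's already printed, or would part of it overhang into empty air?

Compare the two slices. At z = 2.25: the cylinder: section is a regular 32-gon, circumradius r=4 (area = (32/2)·4.000²·sin(360°/32) = 49.94 mm²); the 14×12.5 cube at (7, 7.5) contributes its full rectangle (area 175.00 mm²); the cube at (0.5, 8) is absent (z outside [2.5, 20.5]); the cube at (-2.5, 7.5) is absent (z outside [4, 7.5]); Merging all regions: the 2 present regions are separate (no shared area or edge), so areas and boundary lengths simply add and each stays a separate island — area = 224.94 mm². At z = 20: the cylinder is absent (z outside [0, 6]); the cube at (7, 7.5) is present — its section is the full 14×12.5 rectangle (area 175.00 mm²); the cube at (0.5, 8) is present — its section is the full 7×27.5 rectangle (area 192.50 mm²); the cube at (-2.5, 7.5) is absent (z outside [4, 7.5]); Merging all regions: the regions partially overlap — summed areas 367.50 mm² minus the doubly-counted overlap 6.00 mm² gives 361.50 mm² — area = 361.50 mm². Checking containment: at z = 20 the cross-section extends beyond the z = 2.25 cross-section by about 186.50 mm².

part overhangs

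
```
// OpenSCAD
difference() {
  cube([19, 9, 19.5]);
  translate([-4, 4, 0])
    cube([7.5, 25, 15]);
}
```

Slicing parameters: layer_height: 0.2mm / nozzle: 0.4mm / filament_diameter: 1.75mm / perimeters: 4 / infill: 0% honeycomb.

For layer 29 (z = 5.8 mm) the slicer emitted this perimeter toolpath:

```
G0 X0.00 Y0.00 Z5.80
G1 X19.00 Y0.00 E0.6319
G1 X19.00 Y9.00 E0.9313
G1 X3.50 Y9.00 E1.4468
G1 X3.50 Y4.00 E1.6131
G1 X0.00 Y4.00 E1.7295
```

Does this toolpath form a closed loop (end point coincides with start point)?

no

Start point (G0): (0.00, 0.00). End point (last G1): the path does not return to the start — open.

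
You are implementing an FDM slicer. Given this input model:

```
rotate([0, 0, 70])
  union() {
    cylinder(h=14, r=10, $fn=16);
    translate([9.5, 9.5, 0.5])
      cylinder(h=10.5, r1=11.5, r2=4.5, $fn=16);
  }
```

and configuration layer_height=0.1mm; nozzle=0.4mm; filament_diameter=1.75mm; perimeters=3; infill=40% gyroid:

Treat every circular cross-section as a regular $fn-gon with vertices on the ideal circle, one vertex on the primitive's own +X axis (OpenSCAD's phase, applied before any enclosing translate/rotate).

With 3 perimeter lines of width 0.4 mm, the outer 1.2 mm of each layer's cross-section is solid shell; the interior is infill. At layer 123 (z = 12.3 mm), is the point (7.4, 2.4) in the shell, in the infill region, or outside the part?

At z = 12.3 mm: the r=10 cylinder gives a regular 16-gon of circumradius 10 (constant along its height); the cone at (9.5, 9.5) is not intersected at this z (z outside [0.5, 11]); Merging all regions: only the r=10 cylinder is present, so the union is just that shape — 1 connected region; (whole slice rotated 70° about Z — lengths, areas and connectivity unchanged). Overall, the cross-section is a single solid region. Undo the 70° rotation: the query point maps to (4.786, -6.133) in the un-rotated model frame. The nearest boundary edge runs (3.83, -9.24)→(7.07, -7.07); distance from the point to it = 2.05 mm. The point is inside the cross-section and 2.05 mm from the nearest boundary — more than the 1.2 mm shell width (3 × 0.4), so it's in the infill interior.

infill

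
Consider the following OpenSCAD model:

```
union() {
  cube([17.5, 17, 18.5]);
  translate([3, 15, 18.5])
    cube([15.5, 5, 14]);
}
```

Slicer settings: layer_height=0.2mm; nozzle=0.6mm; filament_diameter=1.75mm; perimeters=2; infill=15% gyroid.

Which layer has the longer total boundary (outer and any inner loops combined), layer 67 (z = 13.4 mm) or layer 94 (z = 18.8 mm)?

layer 67 (z = 13.4 mm)

Layer 67 (z = 13.4): the cube is present — its section is the full 17.5×17 rectangle (perimeter 69.00 mm); the cube at (3, 15) does not reach this height (z outside [18.5, 32.5]); Merging all regions: only the 17.5×17 cube is present, so the union is just that shape — boundary = 69.00 mm. So its perimeter = 69.00 mm. Layer 94 (z = 18.8): the cube is absent (z outside [0, 18.5]); the cube at (3, 15) (footprint 15.5×5) is included at this height (perimeter 41.00 mm); Combining (union): only the 15.5×5 cube at (3, 15) is present, so the union is just that shape — boundary = 41.00 mm. So its perimeter = 41.00 mm. Layer 67 is larger (69.00 vs 41.00 mm).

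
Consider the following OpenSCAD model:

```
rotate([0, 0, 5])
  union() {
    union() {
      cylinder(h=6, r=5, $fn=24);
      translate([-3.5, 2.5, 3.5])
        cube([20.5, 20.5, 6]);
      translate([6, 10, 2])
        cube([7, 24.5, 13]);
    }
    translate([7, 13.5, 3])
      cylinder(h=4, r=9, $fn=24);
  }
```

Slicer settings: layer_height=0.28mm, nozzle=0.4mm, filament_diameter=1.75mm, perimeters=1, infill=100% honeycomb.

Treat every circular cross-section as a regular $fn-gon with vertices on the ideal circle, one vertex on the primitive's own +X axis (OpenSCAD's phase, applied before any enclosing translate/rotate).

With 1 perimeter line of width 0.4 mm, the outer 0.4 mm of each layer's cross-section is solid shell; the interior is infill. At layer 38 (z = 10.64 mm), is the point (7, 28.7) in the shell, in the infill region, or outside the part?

infill

At z = 10.64 mm: the cylinder is not intersected at this z (z outside [0, 6]); the cube at (-3.5, 2.5) does not reach this height (z outside [3.5, 9.5]); the 7×24.5 cube at (6, 10) contributes its full rectangle; Combining (union): only the 7×24.5 cube at (6, 10) is present, so the union is just that shape — 1 connected region; the cylinder at (7, 13.5) is absent (z outside [3, 7]); Taking the union: only that combined region is present, so the union is just that shape — 1 connected region; (rotated 5° about Z; rotation is an isometry so areas/perimeters/island counts are preserved). Overall, the cross-section is a single solid region. Undo the 5° rotation: the query point maps to (9.475, 27.981) in the un-rotated model frame. The nearest boundary edge runs (6.00, 34.50)→(6.00, 10.00); distance from the point to it = 3.47 mm. The point is inside the cross-section and 3.47 mm from the nearest boundary — more than the 0.4 mm shell width (1 × 0.4), so it's in the infill interior.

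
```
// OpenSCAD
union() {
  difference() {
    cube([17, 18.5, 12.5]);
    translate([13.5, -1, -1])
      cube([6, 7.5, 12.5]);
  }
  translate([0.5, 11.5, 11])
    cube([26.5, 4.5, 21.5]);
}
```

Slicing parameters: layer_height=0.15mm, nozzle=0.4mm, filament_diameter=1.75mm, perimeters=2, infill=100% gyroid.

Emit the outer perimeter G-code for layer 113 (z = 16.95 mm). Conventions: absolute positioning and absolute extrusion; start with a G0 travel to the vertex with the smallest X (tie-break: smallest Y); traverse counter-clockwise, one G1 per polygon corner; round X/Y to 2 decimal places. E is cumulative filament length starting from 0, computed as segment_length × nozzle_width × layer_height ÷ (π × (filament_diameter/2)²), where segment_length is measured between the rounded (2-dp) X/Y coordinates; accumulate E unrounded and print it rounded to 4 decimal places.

G0 X0.50 Y11.50 Z16.95
G1 X27.00 Y11.50 E0.6610
G1 X27.00 Y16.00 E0.7733
G1 X0.50 Y16.00 E1.4343
G1 X0.50 Y11.50 E1.5466

At z = 16.95 mm: the cube does not reach this height (z outside [0, 12.5]); the cube at (13.5, -1) is not intersected at this z (z outside [-1, 11.5]); Subtracting the remaining from the first: the first operand is absent here, so nothing remains; the cube at (0.5, 11.5) (footprint 26.5×4.5) is included at this height; Merging all regions: only the 26.5×4.5 cube at (0.5, 11.5) is present, so the union is just that shape — 1 connected region. The outline is a single polygon with 4 vertices. Extrusion per mm of travel: 0.4 × 0.15 / (π × 0.875²) = 0.024945. Accumulating E over each segment gives final E = 1.5466.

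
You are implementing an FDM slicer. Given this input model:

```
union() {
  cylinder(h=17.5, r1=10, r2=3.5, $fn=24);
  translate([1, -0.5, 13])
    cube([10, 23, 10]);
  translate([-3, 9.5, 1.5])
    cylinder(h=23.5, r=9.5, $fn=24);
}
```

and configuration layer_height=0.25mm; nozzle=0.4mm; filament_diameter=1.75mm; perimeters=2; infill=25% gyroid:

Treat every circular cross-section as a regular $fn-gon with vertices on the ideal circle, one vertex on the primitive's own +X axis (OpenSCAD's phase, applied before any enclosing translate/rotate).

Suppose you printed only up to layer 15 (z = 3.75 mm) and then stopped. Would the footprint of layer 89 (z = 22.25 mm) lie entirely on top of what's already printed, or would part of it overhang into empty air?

part overhangs

Compare the two slices. At z = 3.75: the cone contributes a regular 24-gon of circumradius 8.607 (interpolated between r1=10 and r2=3.5 at t=0.214) (area = (24/2)·8.607²·sin(360°/24) = 230.09 mm²); the cube at (1, -0.5) is not intersected at this z (z outside [13, 23]); the r=9.5 cylinder at (-3, 9.5) gives a regular 24-gon of circumradius 9.5 (constant along its height) (area = (24/2)·9.500²·sin(360°/24) = 280.30 mm²); Taking the union: the regions partially overlap — summed areas 510.39 mm² minus the doubly-counted overlap 84.64 mm² gives 425.75 mm² — area = 425.75 mm². At z = 22.25: the cone is not intersected at this z (z outside [0, 17.5]); the cube at (1, -0.5) is present — its section is the full 10×23 rectangle (area 230.00 mm²); the r=9.5 cylinder at (-3, 9.5) contributes a regular 24-gon of circumradius 9.5 (area = (24/2)·9.500²·sin(360°/24) = 280.30 mm²); Merging all regions: the regions partially overlap — summed areas 510.30 mm² minus the doubly-counted overlap 66.93 mm² gives 443.37 mm² — area = 443.37 mm². Checking containment: at z = 22.25 the cross-section extends beyond the z = 3.75 cross-section by about 133.65 mm².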